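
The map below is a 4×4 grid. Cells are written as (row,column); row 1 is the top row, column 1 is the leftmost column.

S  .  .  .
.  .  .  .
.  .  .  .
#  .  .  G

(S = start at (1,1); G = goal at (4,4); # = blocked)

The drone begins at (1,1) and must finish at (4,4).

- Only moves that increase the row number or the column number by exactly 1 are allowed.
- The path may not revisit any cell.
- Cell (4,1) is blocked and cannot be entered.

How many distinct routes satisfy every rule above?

19

A right/down-only route from (1,1) to (4,4) makes exactly 3 down-moves and 3 right-moves in some order.
With no other constraints that would be C(6,3) = 20 routes.
Subtract routes through each blocked cell (inclusion–exclusion for overlaps): − through (4,1): 1 → 19.
That gives 19 routes.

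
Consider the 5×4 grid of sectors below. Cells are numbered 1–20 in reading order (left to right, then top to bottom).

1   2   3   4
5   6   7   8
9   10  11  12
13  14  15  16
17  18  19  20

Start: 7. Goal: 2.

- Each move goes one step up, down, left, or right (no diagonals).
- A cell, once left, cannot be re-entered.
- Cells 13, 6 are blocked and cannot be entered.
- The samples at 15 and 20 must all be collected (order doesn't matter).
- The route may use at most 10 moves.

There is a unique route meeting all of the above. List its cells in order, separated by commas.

The 10-move cap with required stops at 15, 20 leaves no slack for detours.
Route from 7: down 3 to 19, right 1 to 20, up 4 to 4, left 2 to 2 — 10 moves in all.
Check: all required cells visited; 10 ≤ 10 moves.

7, 11, 15, 19, 20, 16, 12, 8, 4, 3, 2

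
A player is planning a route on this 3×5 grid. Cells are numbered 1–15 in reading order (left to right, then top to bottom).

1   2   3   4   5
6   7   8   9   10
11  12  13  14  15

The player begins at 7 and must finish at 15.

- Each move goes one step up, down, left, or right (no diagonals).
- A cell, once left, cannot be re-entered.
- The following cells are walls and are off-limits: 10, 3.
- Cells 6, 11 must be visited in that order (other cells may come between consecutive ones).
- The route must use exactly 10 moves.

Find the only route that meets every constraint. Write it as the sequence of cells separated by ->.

7 -> 2 -> 1 -> 6 -> 11 -> 12 -> 13 -> 8 -> 9 -> 14 -> 15

The waypoints must appear in the order 6, 11, with no cell reused.
Route from 7: up 1 to 2, left 1 to 1, down 2 to 11, right 2 to 13, up 1 to 8, right 1 to 9, down 1 to 14, right 1 to 15 — 10 moves in all.
Check: order respected (6 at step 3, 11 at step 4); 10 moves as required.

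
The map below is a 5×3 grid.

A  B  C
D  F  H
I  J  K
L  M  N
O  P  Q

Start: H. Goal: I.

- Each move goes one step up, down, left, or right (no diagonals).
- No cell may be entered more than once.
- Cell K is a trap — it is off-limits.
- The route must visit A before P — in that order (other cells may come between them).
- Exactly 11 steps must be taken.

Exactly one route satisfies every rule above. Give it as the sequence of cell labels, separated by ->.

The waypoints must appear in the order A, P, with no cell reused.
Route from H: up to C, 2× left (reaching A), down to D, right to F, 3× down (reaching P), left to O, 2× up (reaching I) — 11 moves in all.
Check: order respected (A at step 3, P at step 8); 11 moves as required.

H -> C -> B -> A -> D -> F -> J -> M -> P -> O -> L -> I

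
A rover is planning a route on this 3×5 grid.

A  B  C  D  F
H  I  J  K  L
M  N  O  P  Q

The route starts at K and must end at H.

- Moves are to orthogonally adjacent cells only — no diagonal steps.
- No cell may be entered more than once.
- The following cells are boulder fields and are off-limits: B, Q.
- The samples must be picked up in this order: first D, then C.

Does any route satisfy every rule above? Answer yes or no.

yes

One route that works: K → D → C → J → I → H.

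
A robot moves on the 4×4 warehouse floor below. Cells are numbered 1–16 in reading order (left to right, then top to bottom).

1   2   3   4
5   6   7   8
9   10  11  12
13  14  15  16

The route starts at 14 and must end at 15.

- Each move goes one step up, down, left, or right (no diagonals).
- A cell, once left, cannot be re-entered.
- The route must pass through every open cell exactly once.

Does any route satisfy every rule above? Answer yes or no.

One route that works: 14 → 13 → 9 → 5 → 1 → 2 → 6 → 10 → 11 → 7 → 3 → 4 → 8 → 12 → 16 → 15.

yes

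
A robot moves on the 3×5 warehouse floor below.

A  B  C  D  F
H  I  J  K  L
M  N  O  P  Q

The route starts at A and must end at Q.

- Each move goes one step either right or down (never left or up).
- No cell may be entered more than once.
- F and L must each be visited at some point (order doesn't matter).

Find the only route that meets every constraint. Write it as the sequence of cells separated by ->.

A -> B -> C -> D -> F -> L -> Q

Moves only go right or down, so the column and row indices never decrease.
Route from A: right 4 to F, down 2 to Q — 6 moves in all.
Check: all required cells visited.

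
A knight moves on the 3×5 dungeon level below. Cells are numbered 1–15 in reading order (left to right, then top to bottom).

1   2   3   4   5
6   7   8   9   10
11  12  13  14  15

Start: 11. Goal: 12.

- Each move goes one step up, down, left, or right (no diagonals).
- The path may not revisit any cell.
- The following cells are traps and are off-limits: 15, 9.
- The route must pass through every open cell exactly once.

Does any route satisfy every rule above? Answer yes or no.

no

Cell 10 has only one open neighbour but is neither the start nor the goal, so a Hamiltonian route would have to both enter and leave it through the same neighbour — impossible without revisiting.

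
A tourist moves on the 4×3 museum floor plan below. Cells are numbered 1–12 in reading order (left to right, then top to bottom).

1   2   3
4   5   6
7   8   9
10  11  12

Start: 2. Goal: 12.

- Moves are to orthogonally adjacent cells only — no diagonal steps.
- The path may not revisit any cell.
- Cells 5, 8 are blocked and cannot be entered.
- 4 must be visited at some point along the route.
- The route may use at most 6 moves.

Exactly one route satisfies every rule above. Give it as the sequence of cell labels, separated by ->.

The 6-move cap with required stops at 4 leaves no slack for detours.
Route from 2: left 1 to 1, down 3 to 10, right 2 to 12 — 6 moves in all.
Check: all required cells visited; 6 ≤ 6 moves.

2 -> 1 -> 4 -> 7 -> 10 -> 11 -> 12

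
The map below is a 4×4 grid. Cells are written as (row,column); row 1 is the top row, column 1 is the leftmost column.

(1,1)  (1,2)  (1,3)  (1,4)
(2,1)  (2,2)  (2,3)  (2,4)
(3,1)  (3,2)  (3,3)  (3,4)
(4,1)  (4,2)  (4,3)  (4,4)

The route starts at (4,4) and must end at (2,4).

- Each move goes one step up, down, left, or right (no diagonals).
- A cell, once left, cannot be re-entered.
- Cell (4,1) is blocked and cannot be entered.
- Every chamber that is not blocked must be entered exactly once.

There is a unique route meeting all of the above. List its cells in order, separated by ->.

Need to visit all 15 open cells exactly once, starting at (4,4) and ending at (2,4).
Cell (1,4) has only two open neighbours ((2,4) and (1,3)), so the path must pass straight through it: one of those is the cell it's entered from and the other is where it exits.
Route from (4,4): up to (3,4), left to (3,3), down to (4,3), left to (4,2), up to (3,2), left to (3,1), 2× up (reaching (1,1)), right to (1,2), down to (2,2), right to (2,3), up to (1,3), right to (1,4), down to (2,4) — 14 moves in all.
Check: all 15 open cells covered.

(4,4) -> (3,4) -> (3,3) -> (4,3) -> (4,2) -> (3,2) -> (3,1) -> (2,1) -> (1,1) -> (1,2) -> (2,2) -> (2,3) -> (1,3) -> (1,4) -> (2,4)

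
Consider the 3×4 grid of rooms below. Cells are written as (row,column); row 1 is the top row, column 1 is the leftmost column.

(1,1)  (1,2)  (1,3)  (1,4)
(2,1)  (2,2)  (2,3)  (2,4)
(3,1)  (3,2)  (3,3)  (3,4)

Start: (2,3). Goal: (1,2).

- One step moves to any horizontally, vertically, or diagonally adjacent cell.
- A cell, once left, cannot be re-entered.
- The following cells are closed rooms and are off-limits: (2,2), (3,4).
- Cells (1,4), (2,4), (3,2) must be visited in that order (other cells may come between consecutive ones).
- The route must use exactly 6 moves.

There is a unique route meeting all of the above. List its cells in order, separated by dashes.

(2,3) - (1,4) - (2,4) - (3,3) - (3,2) - (2,1) - (1,2)

The waypoints must appear in the order (1,4), (2,4), (3,2), with no cell reused.
Route from (2,3): up-right to (1,4), down to (2,4), down-left to (3,3), left to (3,2), up-left to (2,1), up-right to (1,2) — 6 moves in all.
Check: order respected ((1,4) at step 1, (2,4) at step 2, (3,2) at step 4); 6 moves as required.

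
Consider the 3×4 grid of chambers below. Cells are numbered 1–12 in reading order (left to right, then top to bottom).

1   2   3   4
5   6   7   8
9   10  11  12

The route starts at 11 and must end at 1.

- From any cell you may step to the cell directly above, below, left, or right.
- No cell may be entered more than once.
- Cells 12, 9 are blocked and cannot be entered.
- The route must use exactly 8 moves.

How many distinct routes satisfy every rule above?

Need simple routes of exactly 8 moves from 11 to 1 (Manhattan distance 4, so 2 moves are spent on a detour and 2 undoing it).
Enumerating: 11 7 8 4 3 2 6 5 1 | 11 10 6 7 8 4 3 2 1.
That gives 2 routes.

2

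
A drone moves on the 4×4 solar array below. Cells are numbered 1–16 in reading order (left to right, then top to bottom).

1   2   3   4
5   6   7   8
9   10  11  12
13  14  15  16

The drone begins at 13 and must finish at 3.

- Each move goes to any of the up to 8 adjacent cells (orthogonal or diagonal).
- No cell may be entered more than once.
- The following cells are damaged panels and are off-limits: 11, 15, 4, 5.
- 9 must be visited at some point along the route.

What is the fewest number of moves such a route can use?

3

Any route passes through 9 somewhere between 13 and 3. Summing Chebyshev distances along the two legs (13 → 9 → 3) gives a lower bound of 1 + 2 = 3 moves.
A route of 3 moves achieves this: 13 → 9 → 6 → 3.
Since 3 matches the lower bound, it is optimal.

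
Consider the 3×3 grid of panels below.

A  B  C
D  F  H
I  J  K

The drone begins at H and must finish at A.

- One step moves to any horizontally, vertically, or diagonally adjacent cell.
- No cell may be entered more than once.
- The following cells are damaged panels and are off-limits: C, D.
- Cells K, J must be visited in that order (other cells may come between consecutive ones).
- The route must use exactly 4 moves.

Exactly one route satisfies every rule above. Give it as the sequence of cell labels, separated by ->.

H -> K -> J -> F -> A

The waypoints must appear in the order K, J, with no cell reused.
Route from H: down to K, left to J, up to F, up-left to A — 4 moves in all.
Check: order respected (K at step 1, J at step 2); 4 moves as required.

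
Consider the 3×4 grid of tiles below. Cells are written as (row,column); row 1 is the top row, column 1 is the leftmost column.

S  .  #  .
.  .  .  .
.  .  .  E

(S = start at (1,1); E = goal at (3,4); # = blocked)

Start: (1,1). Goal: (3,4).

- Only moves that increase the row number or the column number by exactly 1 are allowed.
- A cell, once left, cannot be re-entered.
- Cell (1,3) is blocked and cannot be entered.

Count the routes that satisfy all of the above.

7

A right/down-only route from (1,1) to (3,4) makes exactly 2 down-moves and 3 right-moves in some order.
With no other constraints that would be C(5,2) = 10 routes.
Subtract routes through each blocked cell (inclusion–exclusion for overlaps): − through (1,3): 3 → 7.
That gives 7 routes.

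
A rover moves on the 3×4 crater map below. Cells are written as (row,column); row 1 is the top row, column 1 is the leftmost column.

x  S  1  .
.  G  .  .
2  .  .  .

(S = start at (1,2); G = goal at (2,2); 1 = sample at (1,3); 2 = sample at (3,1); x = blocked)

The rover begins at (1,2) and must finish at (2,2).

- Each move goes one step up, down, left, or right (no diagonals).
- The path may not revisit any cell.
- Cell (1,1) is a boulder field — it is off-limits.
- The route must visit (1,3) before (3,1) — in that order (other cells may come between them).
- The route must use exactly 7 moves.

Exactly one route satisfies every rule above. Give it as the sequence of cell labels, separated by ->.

(1,2) -> (1,3) -> (2,3) -> (3,3) -> (3,2) -> (3,1) -> (2,1) -> (2,2)

The waypoints must appear in the order (1,3), (3,1), with no cell reused.
Route from (1,2): right to (1,3), 2× down (reaching (3,3)), 2× left (reaching (3,1)), up to (2,1), right to (2,2) — 7 moves in all.
Check: order respected (1 at step 1, 2 at step 5); 7 moves as required.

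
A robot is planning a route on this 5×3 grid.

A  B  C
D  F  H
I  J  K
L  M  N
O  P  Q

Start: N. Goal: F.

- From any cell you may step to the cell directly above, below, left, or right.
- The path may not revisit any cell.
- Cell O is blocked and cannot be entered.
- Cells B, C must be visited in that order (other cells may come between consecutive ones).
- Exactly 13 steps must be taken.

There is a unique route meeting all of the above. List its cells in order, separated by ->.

The waypoints must appear in the order B, C, with no cell reused.
Route from N: down 1 to Q, left 1 to P, up 1 to M, left 1 to L, up 3 to A, right 2 to C, down 2 to K, left 1 to J, up 1 to F — 13 moves in all.
Check: order respected (B at step 8, C at step 9); 13 moves as required.

N -> Q -> P -> M -> L -> I -> D -> A -> B -> C -> H -> K -> J -> F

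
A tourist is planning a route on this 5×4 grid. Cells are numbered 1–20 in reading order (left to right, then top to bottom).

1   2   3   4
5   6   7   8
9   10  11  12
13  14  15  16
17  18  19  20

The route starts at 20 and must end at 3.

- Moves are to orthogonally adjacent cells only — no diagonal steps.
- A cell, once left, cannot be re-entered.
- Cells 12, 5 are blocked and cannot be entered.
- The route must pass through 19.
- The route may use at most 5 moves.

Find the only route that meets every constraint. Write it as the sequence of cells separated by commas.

Any route must reach 19 and still end at 3 within 5 moves, so the order of the required stops is forced.
Route from 20: left 1 to 19, up 4 to 3 — 5 moves in all.
Check: all required cells visited; 5 ≤ 5 moves.

20, 19, 15, 11, 7, 3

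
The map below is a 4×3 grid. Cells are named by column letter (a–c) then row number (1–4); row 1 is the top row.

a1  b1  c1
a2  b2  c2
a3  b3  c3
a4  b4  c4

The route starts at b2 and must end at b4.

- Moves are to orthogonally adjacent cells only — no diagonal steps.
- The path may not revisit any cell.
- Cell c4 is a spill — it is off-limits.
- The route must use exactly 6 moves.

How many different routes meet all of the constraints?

4

Need simple routes of exactly 6 moves from b2 to b4 (Manhattan distance 2, so 2 moves are spent on a detour and 2 undoing it).
Enumerating: b2 b1 a1 a2 a3 a4 b4 | b2 b1 a1 a2 a3 b3 b4 | b2 b1 c1 c2 c3 b3 b4 | b2 c2 c3 b3 a3 a4 b4.
That gives 4 routes.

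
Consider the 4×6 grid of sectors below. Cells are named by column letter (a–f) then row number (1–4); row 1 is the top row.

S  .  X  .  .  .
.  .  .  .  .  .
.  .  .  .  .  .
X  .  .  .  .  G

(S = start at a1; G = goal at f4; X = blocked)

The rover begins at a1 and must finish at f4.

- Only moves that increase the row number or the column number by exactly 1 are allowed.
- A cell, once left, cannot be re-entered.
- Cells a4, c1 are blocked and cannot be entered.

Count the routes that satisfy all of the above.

35

A right/down-only route from a1 to f4 makes exactly 3 down-moves and 5 right-moves in some order.
With no other constraints that would be C(8,3) = 56 routes.
Subtract routes through each blocked cell (inclusion–exclusion for overlaps): − through c1: 20 − through a4: 1 → 35.
That gives 35 routes.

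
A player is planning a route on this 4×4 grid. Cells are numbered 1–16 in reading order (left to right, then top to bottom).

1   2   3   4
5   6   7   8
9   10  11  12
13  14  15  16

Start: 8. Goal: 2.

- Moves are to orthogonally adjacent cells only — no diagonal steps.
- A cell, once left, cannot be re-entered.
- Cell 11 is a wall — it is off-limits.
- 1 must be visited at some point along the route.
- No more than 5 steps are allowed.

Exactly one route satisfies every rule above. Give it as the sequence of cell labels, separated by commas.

8, 7, 6, 5, 1, 2

The budget equals the shortest possible length, so every move has to be on a shortest route through the required cells.
Route from 8: 3× left (reaching 5), up to 1, right to 2 — 5 moves in all.
Check: all required cells visited; 5 ≤ 5 moves.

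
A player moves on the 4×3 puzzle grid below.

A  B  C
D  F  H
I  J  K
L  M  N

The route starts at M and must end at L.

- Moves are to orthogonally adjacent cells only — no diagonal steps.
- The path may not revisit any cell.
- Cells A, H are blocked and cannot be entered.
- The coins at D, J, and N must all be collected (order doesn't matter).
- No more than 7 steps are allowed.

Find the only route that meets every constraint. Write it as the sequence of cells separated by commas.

The budget equals the shortest possible length, so every move has to be on a shortest route through the required cells.
Route from M: right 1 to N, up 1 to K, left 1 to J, up 1 to F, left 1 to D, down 2 to L — 7 moves in all.
Check: all required cells visited; 7 ≤ 7 moves.

M, N, K, J, F, D, I, L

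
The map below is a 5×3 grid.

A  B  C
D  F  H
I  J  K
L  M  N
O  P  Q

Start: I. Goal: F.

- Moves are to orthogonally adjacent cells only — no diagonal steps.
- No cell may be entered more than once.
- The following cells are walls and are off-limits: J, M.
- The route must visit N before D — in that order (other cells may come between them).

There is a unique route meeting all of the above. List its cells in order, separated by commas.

I, L, O, P, Q, N, K, H, C, B, A, D, F

The waypoints must appear in the order N, D, with no cell reused.
Route from I: down 2 to O, right 2 to Q, up 4 to C, left 2 to A, down 1 to D, right 1 to F — 12 moves in all.
Check: order respected (N at step 5, D at step 11).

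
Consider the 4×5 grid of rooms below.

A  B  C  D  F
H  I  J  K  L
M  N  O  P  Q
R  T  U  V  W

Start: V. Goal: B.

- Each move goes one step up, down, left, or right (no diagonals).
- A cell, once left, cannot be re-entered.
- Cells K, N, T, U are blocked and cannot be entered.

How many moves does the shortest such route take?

The Manhattan distance from V to B is |4−1| + |4−2| = 5, so at least 5 moves are needed.
A route of 5 moves achieves this: V → P → O → J → C → B.
Since 5 matches the lower bound, it is optimal.

5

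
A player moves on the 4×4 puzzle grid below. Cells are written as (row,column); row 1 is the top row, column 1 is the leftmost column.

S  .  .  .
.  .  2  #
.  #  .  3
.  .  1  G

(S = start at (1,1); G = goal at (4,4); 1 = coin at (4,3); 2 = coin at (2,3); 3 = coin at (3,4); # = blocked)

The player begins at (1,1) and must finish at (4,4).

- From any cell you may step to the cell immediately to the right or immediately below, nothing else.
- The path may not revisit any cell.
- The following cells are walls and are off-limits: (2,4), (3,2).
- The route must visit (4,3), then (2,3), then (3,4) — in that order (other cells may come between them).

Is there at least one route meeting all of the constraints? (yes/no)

(2,3) lies above (4,3), so going from (4,3) to (2,3) would need an upward move — but moves only go right/down, so (4,3) cannot be visited before (2,3).

no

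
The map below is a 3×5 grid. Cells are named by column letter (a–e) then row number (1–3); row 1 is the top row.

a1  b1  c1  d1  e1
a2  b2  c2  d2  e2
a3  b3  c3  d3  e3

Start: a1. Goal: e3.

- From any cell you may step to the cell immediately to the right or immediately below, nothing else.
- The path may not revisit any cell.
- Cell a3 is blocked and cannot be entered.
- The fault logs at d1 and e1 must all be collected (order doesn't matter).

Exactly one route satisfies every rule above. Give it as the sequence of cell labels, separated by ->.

Moves only go right or down, so the column and row indices never decrease.
Route from a1: 4× right (reaching e1), 2× down (reaching e3) — 6 moves in all.
Check: all required cells visited.

a1 -> b1 -> c1 -> d1 -> e1 -> e2 -> e3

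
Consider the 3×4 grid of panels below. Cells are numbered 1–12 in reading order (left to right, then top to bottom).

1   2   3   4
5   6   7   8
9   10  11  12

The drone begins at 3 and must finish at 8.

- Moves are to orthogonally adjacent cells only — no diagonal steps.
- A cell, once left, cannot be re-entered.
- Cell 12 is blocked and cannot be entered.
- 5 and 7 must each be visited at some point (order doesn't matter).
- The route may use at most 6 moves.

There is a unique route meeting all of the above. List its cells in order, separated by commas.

The 6-move cap with required stops at 5, 7 leaves no slack for detours.
Route from 3: 2× left (reaching 1), down to 5, 3× right (reaching 8) — 6 moves in all.
Check: all required cells visited; 6 ≤ 6 moves.

3, 2, 1, 5, 6, 7, 8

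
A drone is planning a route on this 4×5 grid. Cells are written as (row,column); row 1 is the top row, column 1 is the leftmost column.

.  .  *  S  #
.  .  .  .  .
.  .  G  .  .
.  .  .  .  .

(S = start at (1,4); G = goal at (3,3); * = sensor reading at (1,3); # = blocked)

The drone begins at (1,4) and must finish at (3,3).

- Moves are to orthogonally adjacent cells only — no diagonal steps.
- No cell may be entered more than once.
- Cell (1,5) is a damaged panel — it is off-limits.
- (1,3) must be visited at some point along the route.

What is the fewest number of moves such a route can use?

Any route passes through (1,3) somewhere between (1,4) and (3,3). Summing Manhattan distances along the two legs ((1,4) → (1,3) → (3,3)) gives a lower bound of 1 + 2 = 3 moves.
A route of 3 moves achieves this: (1,4) → (1,3) → (2,3) → (3,3).
Since 3 matches the lower bound, it is optimal.

3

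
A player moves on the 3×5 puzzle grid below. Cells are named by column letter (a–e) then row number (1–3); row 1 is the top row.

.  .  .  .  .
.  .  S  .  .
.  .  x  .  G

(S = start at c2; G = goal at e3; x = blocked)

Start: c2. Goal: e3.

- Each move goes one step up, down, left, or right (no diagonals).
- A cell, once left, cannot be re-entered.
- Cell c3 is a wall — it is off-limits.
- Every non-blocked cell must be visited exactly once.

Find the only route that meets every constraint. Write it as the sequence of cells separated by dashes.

Need to visit all 14 open cells exactly once, starting at c2 and ending at e3.
Route from c2: left to b2, down to b3, left to a3, 2× up (reaching a1), 4× right (reaching e1), down to e2, left to d2, down to d3, right to e3 — 13 moves in all.
Check: all 14 open cells covered.

c2 - b2 - b3 - a3 - a2 - a1 - b1 - c1 - d1 - e1 - e2 - d2 - d3 - e3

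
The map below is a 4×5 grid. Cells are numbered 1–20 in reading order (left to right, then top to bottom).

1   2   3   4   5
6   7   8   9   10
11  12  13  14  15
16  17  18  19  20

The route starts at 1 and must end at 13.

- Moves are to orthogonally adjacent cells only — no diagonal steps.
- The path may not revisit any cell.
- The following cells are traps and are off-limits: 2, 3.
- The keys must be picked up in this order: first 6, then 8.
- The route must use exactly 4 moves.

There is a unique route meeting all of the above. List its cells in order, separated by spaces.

The waypoints must appear in the order 6, 8, with no cell reused.
Route from 1: down to 6, 2× right (reaching 8), down to 13 — 4 moves in all.
Check: order respected (6 at step 1, 8 at step 3); 4 moves as required.

1 6 7 8 13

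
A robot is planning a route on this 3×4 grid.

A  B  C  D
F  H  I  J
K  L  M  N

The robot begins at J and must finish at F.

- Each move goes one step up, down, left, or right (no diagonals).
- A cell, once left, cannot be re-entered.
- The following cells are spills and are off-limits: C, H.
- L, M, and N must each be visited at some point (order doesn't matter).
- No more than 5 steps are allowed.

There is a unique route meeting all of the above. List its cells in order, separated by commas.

The budget equals the shortest possible length, so every move has to be on a shortest route through the required cells.
Route from J: down to N, 3× left (reaching K), up to F — 5 moves in all.
Check: all required cells visited; 5 ≤ 5 moves.

J, N, M, L, K, F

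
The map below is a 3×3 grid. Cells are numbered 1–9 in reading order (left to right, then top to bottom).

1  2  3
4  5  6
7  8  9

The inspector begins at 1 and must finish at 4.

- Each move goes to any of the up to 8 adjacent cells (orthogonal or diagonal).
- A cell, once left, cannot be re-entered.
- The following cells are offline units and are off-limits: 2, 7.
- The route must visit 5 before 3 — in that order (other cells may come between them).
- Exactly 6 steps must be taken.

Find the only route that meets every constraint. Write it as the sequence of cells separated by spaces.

The waypoints must appear in the order 5, 3, with no cell reused.
Route from 1: down-right 1 to 5, up-right 1 to 3, down 2 to 9, left 1 to 8, up-left 1 to 4 — 6 moves in all.
Check: order respected (5 at step 1, 3 at step 2); 6 moves as required.

1 5 3 6 9 8 4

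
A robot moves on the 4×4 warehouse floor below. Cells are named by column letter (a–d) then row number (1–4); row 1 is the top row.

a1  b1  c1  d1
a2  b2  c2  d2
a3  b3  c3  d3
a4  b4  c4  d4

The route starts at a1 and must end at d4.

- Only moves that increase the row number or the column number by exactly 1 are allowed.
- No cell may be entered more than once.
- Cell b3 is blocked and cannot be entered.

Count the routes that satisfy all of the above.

11

A right/down-only route from a1 to d4 makes exactly 3 down-moves and 3 right-moves in some order.
With no other constraints that would be C(6,3) = 20 routes.
Subtract routes through each blocked cell (inclusion–exclusion for overlaps): − through b3: 9 → 11.
That gives 11 routes.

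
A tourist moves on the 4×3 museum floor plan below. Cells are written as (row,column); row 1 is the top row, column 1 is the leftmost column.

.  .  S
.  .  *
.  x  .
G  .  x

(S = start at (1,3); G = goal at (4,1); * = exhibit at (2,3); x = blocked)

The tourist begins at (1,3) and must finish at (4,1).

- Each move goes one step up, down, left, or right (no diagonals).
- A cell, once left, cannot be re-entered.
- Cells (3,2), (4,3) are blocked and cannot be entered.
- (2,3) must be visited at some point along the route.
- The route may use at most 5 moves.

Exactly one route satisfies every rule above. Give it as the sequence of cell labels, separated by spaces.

The 5-move cap with required stops at (2,3) leaves no slack for detours.
Route from (1,3): down to (2,3), 2× left (reaching (2,1)), 2× down (reaching (4,1)) — 5 moves in all.
Check: all required cells visited; 5 ≤ 5 moves.

(1,3) (2,3) (2,2) (2,1) (3,1) (4,1)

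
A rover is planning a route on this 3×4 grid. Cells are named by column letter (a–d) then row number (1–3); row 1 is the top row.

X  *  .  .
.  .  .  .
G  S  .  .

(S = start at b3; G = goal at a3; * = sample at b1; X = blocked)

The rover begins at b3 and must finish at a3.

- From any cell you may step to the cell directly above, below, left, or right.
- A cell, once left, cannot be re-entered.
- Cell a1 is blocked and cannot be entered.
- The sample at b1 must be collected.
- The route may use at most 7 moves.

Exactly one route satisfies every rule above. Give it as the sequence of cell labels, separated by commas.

b3, c3, c2, c1, b1, b2, a2, a3

The 7-move cap with required stops at b1 leaves no slack for detours.
Route from b3: right to c3, 2× up (reaching c1), left to b1, down to b2, left to a2, down to a3 — 7 moves in all.
Check: all required cells visited; 7 ≤ 7 moves.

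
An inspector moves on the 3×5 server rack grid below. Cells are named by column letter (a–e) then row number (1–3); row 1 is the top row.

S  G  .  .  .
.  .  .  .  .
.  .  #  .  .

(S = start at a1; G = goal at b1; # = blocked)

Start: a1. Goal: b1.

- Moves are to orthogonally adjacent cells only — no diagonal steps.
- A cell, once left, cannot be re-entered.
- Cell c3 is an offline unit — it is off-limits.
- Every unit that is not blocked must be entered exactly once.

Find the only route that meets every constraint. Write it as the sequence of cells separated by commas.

Need to visit all 14 open cells exactly once, starting at a1 and ending at b1.
Cell d3 has only two open neighbours (d2 and e3), so the path must pass straight through it: one of those is the cell it's entered from and the other is where it exits.
Route from a1: 2× down (reaching a3), right to b3, up to b2, 2× right (reaching d2), down to d3, right to e3, 2× up (reaching e1), 3× left (reaching b1) — 13 moves in all.
Check: all 14 open cells covered.

a1, a2, a3, b3, b2, c2, d2, d3, e3, e2, e1, d1, c1, b1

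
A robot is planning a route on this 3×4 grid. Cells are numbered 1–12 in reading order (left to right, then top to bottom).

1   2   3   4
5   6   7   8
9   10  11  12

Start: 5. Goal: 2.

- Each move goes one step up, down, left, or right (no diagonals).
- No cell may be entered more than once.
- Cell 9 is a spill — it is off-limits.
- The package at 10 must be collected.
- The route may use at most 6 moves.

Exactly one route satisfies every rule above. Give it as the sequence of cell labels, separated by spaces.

5 6 10 11 7 3 2

The budget equals the shortest possible length, so every move has to be on a shortest route through the required cells.
Route from 5: right to 6, down to 10, right to 11, 2× up (reaching 3), left to 2 — 6 moves in all.
Check: all required cells visited; 6 ≤ 6 moves.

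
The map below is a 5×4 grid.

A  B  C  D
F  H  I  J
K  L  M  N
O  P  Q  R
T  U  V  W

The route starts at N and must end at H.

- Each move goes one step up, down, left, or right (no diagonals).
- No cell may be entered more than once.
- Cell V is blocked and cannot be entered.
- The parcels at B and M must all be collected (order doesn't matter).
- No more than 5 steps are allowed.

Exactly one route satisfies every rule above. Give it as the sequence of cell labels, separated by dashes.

The 5-move cap with required stops at B, M leaves no slack for detours.
Route from N: left to M, 2× up (reaching C), left to B, down to H — 5 moves in all.
Check: all required cells visited; 5 ≤ 5 moves.

N - M - I - C - B - H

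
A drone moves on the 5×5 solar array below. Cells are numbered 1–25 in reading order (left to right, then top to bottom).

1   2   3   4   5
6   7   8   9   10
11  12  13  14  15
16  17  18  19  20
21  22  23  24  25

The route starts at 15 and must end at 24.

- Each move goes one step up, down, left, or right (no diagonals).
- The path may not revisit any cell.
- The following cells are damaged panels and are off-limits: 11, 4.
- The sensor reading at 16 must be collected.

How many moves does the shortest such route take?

Any route passes through 16 somewhere between 15 and 24. Summing Manhattan distances along the two legs (15 → 16 → 24) gives a lower bound of 5 + 4 = 9 moves.
A route of 9 moves achieves this: 15 → 20 → 19 → 18 → 17 → 16 → 21 → 22 → 23 → 24.
Since 9 matches the lower bound, it is optimal.

9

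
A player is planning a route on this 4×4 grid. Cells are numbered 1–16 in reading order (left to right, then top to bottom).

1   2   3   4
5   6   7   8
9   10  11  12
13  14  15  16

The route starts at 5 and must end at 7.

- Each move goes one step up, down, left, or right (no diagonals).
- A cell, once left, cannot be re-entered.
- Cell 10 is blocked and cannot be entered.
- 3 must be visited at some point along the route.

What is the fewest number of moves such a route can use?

4

Any route passes through 3 somewhere between 5 and 7. Summing Manhattan distances along the two legs (5 → 3 → 7) gives a lower bound of 3 + 1 = 4 moves.
A route of 4 moves achieves this: 5 → 1 → 2 → 3 → 7.
Since 4 matches the lower bound, it is optimal.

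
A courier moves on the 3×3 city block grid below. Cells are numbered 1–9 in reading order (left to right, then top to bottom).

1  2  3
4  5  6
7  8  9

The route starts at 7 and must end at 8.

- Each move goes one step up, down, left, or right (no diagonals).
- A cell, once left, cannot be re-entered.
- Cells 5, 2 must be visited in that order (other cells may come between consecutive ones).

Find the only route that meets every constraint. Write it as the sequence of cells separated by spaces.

The waypoints must appear in the order 5, 2, with no cell reused.
Route from 7: up 1 to 4, right 1 to 5, up 1 to 2, right 1 to 3, down 2 to 9, left 1 to 8 — 7 moves in all.
Check: order respected (5 at step 2, 2 at step 3).

7 4 5 2 3 6 9 8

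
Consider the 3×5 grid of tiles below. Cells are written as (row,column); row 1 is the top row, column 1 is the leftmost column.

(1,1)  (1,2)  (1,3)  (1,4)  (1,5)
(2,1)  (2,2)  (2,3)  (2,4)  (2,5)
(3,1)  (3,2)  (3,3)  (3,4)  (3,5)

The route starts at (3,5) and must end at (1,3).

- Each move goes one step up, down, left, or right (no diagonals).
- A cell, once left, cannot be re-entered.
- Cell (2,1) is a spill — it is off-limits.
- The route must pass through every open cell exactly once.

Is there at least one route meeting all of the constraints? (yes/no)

no

Cell (1,1) has only one open neighbour but is neither the start nor the goal, so a Hamiltonian route would have to both enter and leave it through the same neighbour — impossible without revisiting.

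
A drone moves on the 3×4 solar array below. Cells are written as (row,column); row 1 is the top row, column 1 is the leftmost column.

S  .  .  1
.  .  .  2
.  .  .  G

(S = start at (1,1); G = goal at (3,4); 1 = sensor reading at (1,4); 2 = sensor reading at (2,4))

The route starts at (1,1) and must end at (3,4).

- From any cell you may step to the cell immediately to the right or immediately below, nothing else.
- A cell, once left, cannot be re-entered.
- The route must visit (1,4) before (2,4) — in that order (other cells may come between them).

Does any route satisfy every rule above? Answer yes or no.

One route that works: (1,1) → (1,2) → (1,3) → (1,4) → (2,4) → (3,4).

yes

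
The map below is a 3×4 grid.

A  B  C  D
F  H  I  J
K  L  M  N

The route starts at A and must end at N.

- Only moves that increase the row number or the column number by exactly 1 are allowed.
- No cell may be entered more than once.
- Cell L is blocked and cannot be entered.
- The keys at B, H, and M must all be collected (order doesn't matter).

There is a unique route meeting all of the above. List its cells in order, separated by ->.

Moves only go right or down, so the column and row indices never decrease.
Route from A: right to B, down to H, right to I, down to M, right to N — 5 moves in all.
Check: all required cells visited.

A -> B -> H -> I -> M -> N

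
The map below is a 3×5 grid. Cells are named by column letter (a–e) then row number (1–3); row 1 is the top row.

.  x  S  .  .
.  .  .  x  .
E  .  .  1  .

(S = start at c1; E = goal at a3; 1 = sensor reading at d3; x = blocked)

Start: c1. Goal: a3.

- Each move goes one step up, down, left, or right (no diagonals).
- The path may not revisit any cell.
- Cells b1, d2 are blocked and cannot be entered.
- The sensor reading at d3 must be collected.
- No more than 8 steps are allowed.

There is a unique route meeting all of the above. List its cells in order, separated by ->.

c1 -> d1 -> e1 -> e2 -> e3 -> d3 -> c3 -> b3 -> a3

Any route must reach d3 and still end at a3 within 8 moves, so the order of the required stops is forced.
Route from c1: right 2 to e1, down 2 to e3, left 4 to a3 — 8 moves in all.
Check: all required cells visited; 8 ≤ 8 moves.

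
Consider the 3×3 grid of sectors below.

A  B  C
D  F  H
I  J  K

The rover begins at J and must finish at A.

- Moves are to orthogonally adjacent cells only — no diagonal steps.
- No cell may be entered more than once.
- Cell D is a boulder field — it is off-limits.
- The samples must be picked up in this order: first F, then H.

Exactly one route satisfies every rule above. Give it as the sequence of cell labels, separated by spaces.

J F H C B A

The waypoints must appear in the order F, H, with no cell reused.
Route from J: up to F, right to H, up to C, 2× left (reaching A) — 5 moves in all.
Check: order respected (F at step 1, H at step 2).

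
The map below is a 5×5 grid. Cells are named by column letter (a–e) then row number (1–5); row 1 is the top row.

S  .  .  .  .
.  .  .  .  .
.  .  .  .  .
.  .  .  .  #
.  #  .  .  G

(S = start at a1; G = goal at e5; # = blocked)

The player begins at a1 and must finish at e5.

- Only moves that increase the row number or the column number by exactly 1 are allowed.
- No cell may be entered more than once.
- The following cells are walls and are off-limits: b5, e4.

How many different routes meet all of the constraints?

30

A right/down-only route from a1 to e5 makes exactly 4 down-moves and 4 right-moves in some order.
With no other constraints that would be C(8,4) = 70 routes.
Subtract routes through each blocked cell (inclusion–exclusion for overlaps): − through e4: 35 − through b5: 5 → 30.
That gives 30 routes.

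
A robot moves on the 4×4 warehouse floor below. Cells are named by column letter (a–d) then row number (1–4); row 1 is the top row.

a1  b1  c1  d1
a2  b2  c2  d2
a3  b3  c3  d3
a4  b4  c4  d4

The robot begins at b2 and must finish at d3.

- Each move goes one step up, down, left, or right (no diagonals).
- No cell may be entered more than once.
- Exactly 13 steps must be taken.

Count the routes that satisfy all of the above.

22

Need simple routes of exactly 13 moves from b2 to d3 (Manhattan distance 3, so 5 moves are spent on a detour and 5 undoing it).
Branch systematically from the start, pruning whenever the remaining move budget drops below the Manhattan distance to d3 or differs from it in parity. Grouping the completions by first move — via b1: 4; via b3: 6; via a2: 2; via c2: 10 — and summing: 4 + 6 + 2 + 10 = 22.
That gives 22 routes.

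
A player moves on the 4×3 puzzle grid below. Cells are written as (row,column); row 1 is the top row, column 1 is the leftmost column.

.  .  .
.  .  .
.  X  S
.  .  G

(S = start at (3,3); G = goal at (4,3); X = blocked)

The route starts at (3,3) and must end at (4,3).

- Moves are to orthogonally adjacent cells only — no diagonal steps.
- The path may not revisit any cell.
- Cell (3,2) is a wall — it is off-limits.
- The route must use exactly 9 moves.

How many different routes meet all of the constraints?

Need simple routes of exactly 9 moves from (3,3) to (4,3) (Manhattan distance 1, so 4 moves are spent on a detour and 4 undoing it).
Enumerating: (3,3) (2,3) (1,3) (1,2) (2,2) (2,1) (3,1) (4,1) (4,2) (4,3) | (3,3) (2,3) (1,3) (1,2) (1,1) (2,1) (3,1) (4,1) (4,2) (4,3) | (3,3) (2,3) (2,2) (1,2) (1,1) (2,1) (3,1) (4,1) (4,2) (4,3).
That gives 3 routes.

3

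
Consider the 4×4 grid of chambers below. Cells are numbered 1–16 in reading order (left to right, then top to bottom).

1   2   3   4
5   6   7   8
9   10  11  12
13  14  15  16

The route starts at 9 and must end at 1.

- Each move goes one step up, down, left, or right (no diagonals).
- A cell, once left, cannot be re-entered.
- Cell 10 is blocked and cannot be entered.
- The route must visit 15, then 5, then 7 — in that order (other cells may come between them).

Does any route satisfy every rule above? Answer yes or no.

no

Ignoring the required order, 13 revisit-free routes from 9 to 1 pass through all of 15, 5, and 7; the waypoint orders that occur are 15 → 7 → 5 (12); 5 → 7 → 15 (1) — never 15 → 5 → 7.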